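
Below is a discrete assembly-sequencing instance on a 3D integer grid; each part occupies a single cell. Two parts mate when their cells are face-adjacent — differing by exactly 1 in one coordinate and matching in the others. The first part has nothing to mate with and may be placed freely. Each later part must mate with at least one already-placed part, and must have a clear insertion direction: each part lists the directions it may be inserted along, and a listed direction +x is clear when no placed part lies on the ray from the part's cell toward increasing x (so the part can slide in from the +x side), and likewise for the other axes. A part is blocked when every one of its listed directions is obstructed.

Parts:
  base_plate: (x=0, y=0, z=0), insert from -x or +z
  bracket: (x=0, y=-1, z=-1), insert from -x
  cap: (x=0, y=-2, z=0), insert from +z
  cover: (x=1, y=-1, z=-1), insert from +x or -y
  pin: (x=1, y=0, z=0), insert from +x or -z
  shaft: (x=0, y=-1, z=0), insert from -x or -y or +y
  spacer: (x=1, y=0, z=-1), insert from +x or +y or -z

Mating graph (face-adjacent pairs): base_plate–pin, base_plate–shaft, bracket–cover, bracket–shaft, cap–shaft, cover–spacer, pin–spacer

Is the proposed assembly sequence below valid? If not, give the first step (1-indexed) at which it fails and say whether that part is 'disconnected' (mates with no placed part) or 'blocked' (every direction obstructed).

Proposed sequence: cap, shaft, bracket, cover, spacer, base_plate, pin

1. cap@(0, -2, 0) [+z clear] — {cap}
2. shaft@(0, -1, 0) [-x clear] — {cap, shaft}
3. bracket@(0, -1, -1) [-x clear] — {bracket, cap, shaft}
4. cover@(1, -1, -1) [+x clear] — {bracket, cap, cover, shaft}
5. spacer@(1, 0, -1) [+x clear] — {bracket, cap, cover, shaft, spacer}
6. base_plate@(0, 0, 0) [-x clear] — {base_plate, bracket, cap, cover, shaft, spacer}
7. pin@(1, 0, 0) [+x clear] — {base_plate, bracket, cap, cover, pin, shaft, spacer}

Valid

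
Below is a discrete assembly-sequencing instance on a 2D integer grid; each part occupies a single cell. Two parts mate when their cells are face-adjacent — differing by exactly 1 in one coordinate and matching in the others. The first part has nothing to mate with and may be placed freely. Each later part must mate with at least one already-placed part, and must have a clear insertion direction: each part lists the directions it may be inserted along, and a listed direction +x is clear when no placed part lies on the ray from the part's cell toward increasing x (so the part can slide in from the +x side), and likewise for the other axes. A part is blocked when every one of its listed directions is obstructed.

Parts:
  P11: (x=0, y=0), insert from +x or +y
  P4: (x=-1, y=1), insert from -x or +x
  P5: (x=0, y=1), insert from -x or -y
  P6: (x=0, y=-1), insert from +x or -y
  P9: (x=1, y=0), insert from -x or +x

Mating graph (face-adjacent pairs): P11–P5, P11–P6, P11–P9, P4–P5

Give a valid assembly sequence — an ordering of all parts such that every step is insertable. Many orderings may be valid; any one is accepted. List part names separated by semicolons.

P11; P5; P9; P4; P6

1. P11@(0, 0) [+x clear] — {P11}
2. P5@(0, 1) [-x clear] — {P11, P5}
3. P9@(1, 0) [+x clear] — {P11, P5, P9}
4. P4@(-1, 1) [-x clear] — {P11, P4, P5, P9}
5. P6@(0, -1) [+x clear] — {P11, P4, P5, P6, P9}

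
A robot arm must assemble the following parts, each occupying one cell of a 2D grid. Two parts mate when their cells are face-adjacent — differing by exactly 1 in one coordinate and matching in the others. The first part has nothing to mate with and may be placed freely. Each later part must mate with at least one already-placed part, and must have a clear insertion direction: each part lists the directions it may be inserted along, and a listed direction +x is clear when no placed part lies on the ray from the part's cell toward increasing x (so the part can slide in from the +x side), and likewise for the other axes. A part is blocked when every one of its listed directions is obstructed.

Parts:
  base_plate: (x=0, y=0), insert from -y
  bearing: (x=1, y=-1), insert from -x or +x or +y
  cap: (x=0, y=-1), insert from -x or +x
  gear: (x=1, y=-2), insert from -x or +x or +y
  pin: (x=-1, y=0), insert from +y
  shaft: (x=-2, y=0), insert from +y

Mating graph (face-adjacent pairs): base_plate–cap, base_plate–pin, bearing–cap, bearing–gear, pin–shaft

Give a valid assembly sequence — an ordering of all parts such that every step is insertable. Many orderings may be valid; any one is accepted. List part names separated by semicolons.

pin; shaft; base_plate; cap; bearing; gear

1. pin@(-1, 0) [+y clear] — {pin}
2. shaft@(-2, 0) [+y clear] — {pin, shaft}
3. base_plate@(0, 0) [-y clear] — {base_plate, pin, shaft}
4. cap@(0, -1) [-x clear] — {base_plate, cap, pin, shaft}
5. bearing@(1, -1) [+x clear] — {base_plate, bearing, cap, pin, shaft}
6. gear@(1, -2) [-x clear] — {base_plate, bearing, cap, gear, pin, shaft}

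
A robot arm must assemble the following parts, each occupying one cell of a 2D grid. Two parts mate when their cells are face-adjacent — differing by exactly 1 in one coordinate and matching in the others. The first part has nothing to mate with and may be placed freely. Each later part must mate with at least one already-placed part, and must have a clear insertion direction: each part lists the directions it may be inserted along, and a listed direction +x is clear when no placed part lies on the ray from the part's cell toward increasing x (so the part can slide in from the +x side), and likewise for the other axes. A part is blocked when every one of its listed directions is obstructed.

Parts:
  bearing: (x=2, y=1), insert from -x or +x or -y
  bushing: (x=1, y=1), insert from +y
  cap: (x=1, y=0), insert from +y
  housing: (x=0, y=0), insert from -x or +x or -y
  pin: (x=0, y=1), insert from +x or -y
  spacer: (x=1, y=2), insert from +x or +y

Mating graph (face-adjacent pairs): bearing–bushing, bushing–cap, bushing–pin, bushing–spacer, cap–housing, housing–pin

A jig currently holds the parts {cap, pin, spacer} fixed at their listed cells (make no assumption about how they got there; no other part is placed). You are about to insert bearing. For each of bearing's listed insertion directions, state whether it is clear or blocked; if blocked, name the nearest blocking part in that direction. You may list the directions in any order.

-x: nearest on ray is pin@(0, 1) ⇒ blocked
+x: ray from bearing(2, 1) has no placed part ⇒ clear
-y: ray from bearing(2, 1) has no placed part ⇒ clear

+x: clear; -x: blocked by pin; -y: clear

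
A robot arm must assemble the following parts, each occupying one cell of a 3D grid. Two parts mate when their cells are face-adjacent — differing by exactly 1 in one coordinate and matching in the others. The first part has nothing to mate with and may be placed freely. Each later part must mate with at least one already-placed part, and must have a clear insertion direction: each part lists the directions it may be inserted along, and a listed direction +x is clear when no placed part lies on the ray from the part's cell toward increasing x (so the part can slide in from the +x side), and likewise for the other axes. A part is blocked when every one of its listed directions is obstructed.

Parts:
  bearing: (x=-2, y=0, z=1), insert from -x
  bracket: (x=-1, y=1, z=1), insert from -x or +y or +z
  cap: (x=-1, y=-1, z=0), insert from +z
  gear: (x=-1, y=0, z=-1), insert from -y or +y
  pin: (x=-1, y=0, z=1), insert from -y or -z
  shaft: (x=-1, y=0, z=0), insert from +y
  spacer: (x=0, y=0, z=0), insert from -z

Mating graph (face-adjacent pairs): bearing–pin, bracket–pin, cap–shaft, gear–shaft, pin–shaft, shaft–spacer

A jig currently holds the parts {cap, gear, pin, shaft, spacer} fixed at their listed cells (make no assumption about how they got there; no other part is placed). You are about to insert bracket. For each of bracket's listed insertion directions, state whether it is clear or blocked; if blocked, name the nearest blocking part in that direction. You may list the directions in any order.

+y: clear; +z: clear; -x: clear

-x: ray from bracket(-1, 1, 1) has no placed part ⇒ clear
+y: ray from bracket(-1, 1, 1) has no placed part ⇒ clear
+z: ray from bracket(-1, 1, 1) has no placed part ⇒ clear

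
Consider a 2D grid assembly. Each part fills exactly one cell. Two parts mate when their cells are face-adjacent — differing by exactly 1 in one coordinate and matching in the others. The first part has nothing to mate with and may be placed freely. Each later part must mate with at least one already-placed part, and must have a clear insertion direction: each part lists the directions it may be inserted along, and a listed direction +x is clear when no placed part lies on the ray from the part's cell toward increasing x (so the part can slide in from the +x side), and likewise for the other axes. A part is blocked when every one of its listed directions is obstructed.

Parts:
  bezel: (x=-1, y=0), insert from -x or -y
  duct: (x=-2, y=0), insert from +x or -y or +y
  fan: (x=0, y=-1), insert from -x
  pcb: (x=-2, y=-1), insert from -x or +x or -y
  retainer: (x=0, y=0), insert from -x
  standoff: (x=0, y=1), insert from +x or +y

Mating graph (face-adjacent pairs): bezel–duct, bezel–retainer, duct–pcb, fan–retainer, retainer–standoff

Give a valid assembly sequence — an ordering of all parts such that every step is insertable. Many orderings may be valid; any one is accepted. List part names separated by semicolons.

retainer; bezel; fan; duct; pcb; standoff

1. retainer@(0, 0) [-x clear] — {retainer}
2. bezel@(-1, 0) [-x clear] — {bezel, retainer}
3. fan@(0, -1) [-x clear] — {bezel, fan, retainer}
4. duct@(-2, 0) [-y clear] — {bezel, duct, fan, retainer}
5. pcb@(-2, -1) [-x clear] — {bezel, duct, fan, pcb, retainer}
6. standoff@(0, 1) [+x clear] — {bezel, duct, fan, pcb, retainer, standoff}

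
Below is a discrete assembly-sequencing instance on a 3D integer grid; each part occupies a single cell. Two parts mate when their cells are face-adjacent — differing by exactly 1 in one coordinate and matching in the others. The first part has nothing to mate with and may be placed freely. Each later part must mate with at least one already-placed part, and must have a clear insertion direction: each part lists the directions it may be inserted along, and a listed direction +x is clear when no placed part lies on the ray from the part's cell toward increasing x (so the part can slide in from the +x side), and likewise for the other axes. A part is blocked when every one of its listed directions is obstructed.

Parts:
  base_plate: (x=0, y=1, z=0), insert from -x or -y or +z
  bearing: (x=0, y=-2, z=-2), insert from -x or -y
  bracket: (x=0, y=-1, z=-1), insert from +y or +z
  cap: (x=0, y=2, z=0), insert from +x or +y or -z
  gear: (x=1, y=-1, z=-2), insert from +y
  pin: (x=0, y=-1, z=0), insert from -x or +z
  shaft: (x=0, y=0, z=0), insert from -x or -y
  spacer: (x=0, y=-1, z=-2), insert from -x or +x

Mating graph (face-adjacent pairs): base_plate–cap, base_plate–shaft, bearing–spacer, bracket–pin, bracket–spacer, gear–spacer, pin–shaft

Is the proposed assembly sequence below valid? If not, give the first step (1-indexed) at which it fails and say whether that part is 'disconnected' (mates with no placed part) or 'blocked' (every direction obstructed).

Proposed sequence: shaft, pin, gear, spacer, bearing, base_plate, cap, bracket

Invalid at step 3 (disconnected)

1. shaft@(0, 0, 0) [-x clear] — {shaft}
2. pin@(0, -1, 0) [-x clear] — {pin, shaft}
3. gear@(1, -1, -2) — no placed neighbour ⇒ disconnected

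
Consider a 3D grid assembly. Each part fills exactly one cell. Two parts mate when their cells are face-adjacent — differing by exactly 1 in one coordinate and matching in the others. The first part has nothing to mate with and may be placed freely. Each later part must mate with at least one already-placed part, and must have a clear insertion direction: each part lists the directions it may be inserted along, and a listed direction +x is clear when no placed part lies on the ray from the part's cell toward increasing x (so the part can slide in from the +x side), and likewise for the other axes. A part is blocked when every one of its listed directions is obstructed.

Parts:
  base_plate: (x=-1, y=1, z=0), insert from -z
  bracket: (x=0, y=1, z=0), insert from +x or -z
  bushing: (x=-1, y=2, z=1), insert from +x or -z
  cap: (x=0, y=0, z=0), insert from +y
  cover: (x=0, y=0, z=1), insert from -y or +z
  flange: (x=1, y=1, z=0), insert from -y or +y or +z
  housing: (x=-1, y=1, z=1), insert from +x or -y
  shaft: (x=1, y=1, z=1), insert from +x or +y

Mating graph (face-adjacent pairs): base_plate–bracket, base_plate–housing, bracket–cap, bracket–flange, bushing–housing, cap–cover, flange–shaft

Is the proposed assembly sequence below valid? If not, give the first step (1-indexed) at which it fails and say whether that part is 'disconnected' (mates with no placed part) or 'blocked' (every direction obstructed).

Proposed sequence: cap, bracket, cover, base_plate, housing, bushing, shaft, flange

Invalid at step 7 (disconnected)

1. cap@(0, 0, 0) [+y clear] — {cap}
2. bracket@(0, 1, 0) [+x clear] — {bracket, cap}
3. cover@(0, 0, 1) [-y clear] — {bracket, cap, cover}
4. base_plate@(-1, 1, 0) [-z clear] — {base_plate, bracket, cap, cover}
5. housing@(-1, 1, 1) [+x clear] — {base_plate, bracket, cap, cover, housing}
6. bushing@(-1, 2, 1) [+x clear] — {base_plate, bracket, bushing, cap, cover, housing}
7. shaft@(1, 1, 1) — no placed neighbour ⇒ disconnected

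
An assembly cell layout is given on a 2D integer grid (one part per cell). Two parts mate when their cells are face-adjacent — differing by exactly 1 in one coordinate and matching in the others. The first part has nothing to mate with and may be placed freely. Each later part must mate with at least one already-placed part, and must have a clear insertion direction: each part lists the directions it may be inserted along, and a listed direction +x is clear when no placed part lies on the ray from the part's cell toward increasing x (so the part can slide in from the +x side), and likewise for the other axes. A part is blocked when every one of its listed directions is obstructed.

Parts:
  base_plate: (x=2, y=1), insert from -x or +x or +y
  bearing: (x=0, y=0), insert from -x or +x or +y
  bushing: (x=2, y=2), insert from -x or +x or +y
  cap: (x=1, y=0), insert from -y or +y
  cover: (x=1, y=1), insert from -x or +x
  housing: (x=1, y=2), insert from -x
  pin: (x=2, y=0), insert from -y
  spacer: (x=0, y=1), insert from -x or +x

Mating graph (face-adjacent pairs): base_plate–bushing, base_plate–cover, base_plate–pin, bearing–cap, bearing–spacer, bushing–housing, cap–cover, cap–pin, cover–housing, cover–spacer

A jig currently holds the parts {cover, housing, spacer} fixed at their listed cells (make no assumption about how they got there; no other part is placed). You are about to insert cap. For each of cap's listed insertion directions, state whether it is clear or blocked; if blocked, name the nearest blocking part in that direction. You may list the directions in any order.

-y: ray from cap(1, 0) has no placed part ⇒ clear
+y: nearest on ray is cover@(1, 1) ⇒ blocked

+y: blocked by cover; -y: clear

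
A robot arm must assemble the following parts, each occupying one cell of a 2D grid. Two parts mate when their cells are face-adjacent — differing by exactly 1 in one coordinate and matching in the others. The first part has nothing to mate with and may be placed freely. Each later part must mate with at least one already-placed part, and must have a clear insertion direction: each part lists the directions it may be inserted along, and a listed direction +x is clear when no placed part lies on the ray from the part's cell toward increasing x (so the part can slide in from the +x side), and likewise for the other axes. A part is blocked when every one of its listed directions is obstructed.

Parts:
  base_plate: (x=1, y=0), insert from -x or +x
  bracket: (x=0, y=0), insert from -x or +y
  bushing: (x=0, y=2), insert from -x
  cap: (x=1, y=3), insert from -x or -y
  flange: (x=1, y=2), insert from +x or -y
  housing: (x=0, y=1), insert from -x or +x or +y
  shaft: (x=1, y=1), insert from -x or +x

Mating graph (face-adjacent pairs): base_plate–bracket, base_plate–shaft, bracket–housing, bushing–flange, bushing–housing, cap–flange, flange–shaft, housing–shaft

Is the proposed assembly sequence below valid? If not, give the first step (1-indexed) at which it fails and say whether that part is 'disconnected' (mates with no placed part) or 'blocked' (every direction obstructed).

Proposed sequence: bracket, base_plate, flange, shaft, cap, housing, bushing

1. bracket@(0, 0) [-x clear] — {bracket}
2. base_plate@(1, 0) [+x clear] — {base_plate, bracket}
3. flange@(1, 2) — no placed neighbour ⇒ disconnected

Invalid at step 3 (disconnected)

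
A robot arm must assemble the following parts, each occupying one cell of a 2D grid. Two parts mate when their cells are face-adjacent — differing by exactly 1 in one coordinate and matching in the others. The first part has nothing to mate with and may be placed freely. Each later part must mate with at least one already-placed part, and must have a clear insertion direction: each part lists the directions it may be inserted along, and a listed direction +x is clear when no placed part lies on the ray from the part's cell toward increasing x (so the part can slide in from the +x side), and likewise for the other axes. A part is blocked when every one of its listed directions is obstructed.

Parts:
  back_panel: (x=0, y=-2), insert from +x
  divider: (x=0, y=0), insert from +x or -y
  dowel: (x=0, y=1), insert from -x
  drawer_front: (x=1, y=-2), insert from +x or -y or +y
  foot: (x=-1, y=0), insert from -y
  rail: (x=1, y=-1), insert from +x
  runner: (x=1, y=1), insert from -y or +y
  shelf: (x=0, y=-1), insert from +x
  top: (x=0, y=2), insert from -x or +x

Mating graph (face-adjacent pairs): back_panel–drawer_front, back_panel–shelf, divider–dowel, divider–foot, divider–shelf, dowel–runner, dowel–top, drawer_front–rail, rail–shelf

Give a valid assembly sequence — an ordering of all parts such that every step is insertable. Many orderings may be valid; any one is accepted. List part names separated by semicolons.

foot; divider; shelf; dowel; back_panel; rail; drawer_front; runner; top

1. foot@(-1, 0) [-y clear] — {foot}
2. divider@(0, 0) [+x clear] — {divider, foot}
3. shelf@(0, -1) [+x clear] — {divider, foot, shelf}
4. dowel@(0, 1) [-x clear] — {divider, dowel, foot, shelf}
5. back_panel@(0, -2) [+x clear] — {back_panel, divider, dowel, foot, shelf}
6. rail@(1, -1) [+x clear] — {back_panel, divider, dowel, foot, rail, shelf}
7. drawer_front@(1, -2) [+x clear] — {back_panel, divider, dowel, drawer_front, foot, rail, shelf}
8. runner@(1, 1) [+y clear] — {back_panel, divider, dowel, drawer_front, foot, rail, runner, shelf}
9. top@(0, 2) [-x clear] — {back_panel, divider, dowel, drawer_front, foot, rail, runner, shelf, top}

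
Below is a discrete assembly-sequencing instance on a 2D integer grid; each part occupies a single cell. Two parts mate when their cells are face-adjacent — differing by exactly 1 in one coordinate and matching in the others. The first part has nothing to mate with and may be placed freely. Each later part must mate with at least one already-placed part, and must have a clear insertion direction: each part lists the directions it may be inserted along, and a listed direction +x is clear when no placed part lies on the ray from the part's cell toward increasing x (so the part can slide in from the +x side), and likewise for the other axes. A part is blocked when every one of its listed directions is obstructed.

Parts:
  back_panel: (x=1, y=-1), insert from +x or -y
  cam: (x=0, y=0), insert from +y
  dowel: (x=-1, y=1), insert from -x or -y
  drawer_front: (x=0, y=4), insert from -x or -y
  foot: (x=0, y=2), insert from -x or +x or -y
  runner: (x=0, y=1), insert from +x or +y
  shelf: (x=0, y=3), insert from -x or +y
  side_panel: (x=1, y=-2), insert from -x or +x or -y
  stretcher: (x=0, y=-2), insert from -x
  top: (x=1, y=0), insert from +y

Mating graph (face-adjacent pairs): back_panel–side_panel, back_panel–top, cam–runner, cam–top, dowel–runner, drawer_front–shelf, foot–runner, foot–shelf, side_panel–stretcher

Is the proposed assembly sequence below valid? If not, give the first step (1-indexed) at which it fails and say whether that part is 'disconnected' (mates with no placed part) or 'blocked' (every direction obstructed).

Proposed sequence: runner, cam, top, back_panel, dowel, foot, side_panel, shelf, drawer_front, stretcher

Invalid at step 2 (blocked)

1. runner@(0, 1) [+x clear] — {runner}
2. cam@(0, 0) — +y all obstructed ⇒ blocked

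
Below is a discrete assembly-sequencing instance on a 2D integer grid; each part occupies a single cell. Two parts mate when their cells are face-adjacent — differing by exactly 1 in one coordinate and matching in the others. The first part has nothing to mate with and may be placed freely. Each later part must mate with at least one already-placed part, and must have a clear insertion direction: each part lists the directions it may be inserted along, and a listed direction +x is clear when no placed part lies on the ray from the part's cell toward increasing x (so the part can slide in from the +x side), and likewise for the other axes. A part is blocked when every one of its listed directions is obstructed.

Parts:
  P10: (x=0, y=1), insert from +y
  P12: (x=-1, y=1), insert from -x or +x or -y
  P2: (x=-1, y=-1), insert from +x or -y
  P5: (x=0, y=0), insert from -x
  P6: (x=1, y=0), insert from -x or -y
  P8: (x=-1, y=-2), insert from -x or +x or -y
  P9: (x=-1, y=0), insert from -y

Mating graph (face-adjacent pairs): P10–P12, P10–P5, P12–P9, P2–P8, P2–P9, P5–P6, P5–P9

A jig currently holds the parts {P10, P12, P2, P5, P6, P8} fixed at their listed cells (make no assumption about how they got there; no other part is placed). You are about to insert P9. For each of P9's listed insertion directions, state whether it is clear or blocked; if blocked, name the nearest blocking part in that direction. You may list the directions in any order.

-y: blocked by P2

-y: nearest on ray is P2@(-1, -1) ⇒ blocked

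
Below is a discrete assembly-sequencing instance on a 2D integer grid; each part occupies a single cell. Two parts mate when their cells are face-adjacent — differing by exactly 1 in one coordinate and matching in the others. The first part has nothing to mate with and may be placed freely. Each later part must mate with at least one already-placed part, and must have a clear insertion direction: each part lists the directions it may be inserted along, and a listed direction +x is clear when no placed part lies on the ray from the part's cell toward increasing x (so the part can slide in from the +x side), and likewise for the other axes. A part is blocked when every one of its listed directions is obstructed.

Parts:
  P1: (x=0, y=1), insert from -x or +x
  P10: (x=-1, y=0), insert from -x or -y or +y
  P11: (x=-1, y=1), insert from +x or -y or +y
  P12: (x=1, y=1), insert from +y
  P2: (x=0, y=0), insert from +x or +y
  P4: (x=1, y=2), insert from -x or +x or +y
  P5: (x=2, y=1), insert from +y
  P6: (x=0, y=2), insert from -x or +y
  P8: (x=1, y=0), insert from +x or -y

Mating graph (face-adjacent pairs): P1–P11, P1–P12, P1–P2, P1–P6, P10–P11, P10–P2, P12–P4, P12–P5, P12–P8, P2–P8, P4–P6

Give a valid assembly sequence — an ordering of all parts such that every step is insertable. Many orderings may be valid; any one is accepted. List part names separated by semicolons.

1. P10@(-1, 0) [-x clear] — {P10}
2. P2@(0, 0) [+x clear] — {P10, P2}
3. P1@(0, 1) [-x clear] — {P1, P10, P2}
4. P6@(0, 2) [-x clear] — {P1, P10, P2, P6}
5. P8@(1, 0) [+x clear] — {P1, P10, P2, P6, P8}
6. P11@(-1, 1) [+y clear] — {P1, P10, P11, P2, P6, P8}
7. P12@(1, 1) [+y clear] — {P1, P10, P11, P12, P2, P6, P8}
8. P4@(1, 2) [+x clear] — {P1, P10, P11, P12, P2, P4, P6, P8}
9. P5@(2, 1) [+y clear] — {P1, P10, P11, P12, P2, P4, P5, P6, P8}

P10; P2; P1; P6; P8; P11; P12; P4; P5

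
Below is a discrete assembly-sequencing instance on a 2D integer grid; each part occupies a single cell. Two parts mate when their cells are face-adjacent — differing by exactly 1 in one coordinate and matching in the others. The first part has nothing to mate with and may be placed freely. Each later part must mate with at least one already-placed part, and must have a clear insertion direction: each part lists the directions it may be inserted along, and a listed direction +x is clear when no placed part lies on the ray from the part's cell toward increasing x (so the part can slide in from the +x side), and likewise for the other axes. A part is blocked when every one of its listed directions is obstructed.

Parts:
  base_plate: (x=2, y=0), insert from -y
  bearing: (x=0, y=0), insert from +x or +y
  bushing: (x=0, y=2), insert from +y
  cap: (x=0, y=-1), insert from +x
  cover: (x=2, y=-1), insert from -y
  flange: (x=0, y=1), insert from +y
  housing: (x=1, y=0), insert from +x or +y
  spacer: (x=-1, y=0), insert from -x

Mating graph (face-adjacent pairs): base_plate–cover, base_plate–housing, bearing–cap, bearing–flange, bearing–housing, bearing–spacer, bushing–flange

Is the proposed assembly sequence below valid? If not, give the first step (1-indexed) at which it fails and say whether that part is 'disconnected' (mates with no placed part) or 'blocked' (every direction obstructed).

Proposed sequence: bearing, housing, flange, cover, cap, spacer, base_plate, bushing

1. bearing@(0, 0) [+x clear] — {bearing}
2. housing@(1, 0) [+x clear] — {bearing, housing}
3. flange@(0, 1) [+y clear] — {bearing, flange, housing}
4. cover@(2, -1) — no placed neighbour ⇒ disconnected

Invalid at step 4 (disconnected)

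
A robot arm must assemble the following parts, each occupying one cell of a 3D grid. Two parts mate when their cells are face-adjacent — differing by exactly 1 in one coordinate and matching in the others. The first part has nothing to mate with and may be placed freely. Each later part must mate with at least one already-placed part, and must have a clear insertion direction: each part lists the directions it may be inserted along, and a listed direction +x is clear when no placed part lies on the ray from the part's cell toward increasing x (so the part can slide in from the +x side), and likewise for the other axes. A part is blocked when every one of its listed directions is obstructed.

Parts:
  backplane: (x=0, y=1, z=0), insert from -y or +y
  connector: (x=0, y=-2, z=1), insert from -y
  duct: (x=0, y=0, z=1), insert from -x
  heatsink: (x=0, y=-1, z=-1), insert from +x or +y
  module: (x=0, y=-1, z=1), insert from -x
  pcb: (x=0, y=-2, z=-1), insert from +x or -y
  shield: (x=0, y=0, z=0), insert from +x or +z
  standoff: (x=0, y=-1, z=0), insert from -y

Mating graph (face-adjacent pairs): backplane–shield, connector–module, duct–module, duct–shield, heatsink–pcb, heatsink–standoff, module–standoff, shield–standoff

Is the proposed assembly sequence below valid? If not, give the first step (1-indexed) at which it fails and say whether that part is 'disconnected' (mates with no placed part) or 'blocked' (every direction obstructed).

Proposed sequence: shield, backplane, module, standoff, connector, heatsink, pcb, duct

1. shield@(0, 0, 0) [+x clear] — {shield}
2. backplane@(0, 1, 0) [+y clear] — {backplane, shield}
3. module@(0, -1, 1) — no placed neighbour ⇒ disconnected

Invalid at step 3 (disconnected)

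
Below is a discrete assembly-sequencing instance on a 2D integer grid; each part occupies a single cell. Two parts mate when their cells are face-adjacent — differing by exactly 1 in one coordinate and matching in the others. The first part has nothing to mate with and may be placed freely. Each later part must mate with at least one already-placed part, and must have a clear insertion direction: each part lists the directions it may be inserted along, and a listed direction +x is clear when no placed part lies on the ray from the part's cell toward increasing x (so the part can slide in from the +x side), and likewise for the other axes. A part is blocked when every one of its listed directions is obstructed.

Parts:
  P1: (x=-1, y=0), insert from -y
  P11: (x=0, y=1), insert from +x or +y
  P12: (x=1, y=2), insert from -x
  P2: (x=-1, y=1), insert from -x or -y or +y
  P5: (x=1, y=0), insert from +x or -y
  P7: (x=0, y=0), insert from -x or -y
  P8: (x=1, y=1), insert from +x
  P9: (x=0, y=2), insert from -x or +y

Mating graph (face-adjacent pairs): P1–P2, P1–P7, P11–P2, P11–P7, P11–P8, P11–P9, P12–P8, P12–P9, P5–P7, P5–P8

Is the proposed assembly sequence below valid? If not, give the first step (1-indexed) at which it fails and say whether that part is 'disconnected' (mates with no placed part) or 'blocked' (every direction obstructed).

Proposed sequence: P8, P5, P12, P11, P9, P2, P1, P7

Valid

1. P8@(1, 1) [+x clear] — {P8}
2. P5@(1, 0) [+x clear] — {P5, P8}
3. P12@(1, 2) [-x clear] — {P12, P5, P8}
4. P11@(0, 1) [+y clear] — {P11, P12, P5, P8}
5. P9@(0, 2) [-x clear] — {P11, P12, P5, P8, P9}
6. P2@(-1, 1) [-x clear] — {P11, P12, P2, P5, P8, P9}
7. P1@(-1, 0) [-y clear] — {P1, P11, P12, P2, P5, P8, P9}
8. P7@(0, 0) [-y clear] — {P1, P11, P12, P2, P5, P7, P8, P9}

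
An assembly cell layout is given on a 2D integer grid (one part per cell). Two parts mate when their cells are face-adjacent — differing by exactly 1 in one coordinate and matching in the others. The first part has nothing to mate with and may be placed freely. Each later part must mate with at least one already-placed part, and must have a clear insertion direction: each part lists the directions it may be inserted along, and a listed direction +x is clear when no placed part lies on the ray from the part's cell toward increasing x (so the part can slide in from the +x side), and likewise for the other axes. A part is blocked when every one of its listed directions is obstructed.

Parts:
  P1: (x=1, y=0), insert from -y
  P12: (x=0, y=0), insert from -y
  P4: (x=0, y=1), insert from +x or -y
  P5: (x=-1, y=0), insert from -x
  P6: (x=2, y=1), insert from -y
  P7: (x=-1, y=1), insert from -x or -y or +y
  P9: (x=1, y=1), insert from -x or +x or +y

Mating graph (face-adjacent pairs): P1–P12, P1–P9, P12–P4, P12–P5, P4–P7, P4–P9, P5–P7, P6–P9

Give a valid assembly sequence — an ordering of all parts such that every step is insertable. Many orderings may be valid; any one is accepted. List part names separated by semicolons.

P6; P9; P1; P4; P12; P5; P7

1. P6@(2, 1) [-y clear] — {P6}
2. P9@(1, 1) [-x clear] — {P6, P9}
3. P1@(1, 0) [-y clear] — {P1, P6, P9}
4. P4@(0, 1) [-y clear] — {P1, P4, P6, P9}
5. P12@(0, 0) [-y clear] — {P1, P12, P4, P6, P9}
6. P5@(-1, 0) [-x clear] — {P1, P12, P4, P5, P6, P9}
7. P7@(-1, 1) [-x clear] — {P1, P12, P4, P5, P6, P7, P9}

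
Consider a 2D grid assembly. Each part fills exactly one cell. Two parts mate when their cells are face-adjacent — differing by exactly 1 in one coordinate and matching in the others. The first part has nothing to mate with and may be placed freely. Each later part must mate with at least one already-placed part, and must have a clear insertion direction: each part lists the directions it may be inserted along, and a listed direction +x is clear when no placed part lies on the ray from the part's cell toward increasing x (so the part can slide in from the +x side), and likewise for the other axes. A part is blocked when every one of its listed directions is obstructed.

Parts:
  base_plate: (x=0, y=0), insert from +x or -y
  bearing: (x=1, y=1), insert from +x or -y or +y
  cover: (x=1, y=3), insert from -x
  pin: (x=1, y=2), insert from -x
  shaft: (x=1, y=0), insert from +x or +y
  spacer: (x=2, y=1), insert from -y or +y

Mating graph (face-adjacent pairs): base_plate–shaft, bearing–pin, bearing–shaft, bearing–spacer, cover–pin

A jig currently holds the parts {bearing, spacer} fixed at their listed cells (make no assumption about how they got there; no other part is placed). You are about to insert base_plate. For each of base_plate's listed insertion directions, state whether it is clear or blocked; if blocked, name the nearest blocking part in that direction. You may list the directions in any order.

+x: clear; -y: clear

+x: ray from base_plate(0, 0) has no placed part ⇒ clear
-y: ray from base_plate(0, 0) has no placed part ⇒ clear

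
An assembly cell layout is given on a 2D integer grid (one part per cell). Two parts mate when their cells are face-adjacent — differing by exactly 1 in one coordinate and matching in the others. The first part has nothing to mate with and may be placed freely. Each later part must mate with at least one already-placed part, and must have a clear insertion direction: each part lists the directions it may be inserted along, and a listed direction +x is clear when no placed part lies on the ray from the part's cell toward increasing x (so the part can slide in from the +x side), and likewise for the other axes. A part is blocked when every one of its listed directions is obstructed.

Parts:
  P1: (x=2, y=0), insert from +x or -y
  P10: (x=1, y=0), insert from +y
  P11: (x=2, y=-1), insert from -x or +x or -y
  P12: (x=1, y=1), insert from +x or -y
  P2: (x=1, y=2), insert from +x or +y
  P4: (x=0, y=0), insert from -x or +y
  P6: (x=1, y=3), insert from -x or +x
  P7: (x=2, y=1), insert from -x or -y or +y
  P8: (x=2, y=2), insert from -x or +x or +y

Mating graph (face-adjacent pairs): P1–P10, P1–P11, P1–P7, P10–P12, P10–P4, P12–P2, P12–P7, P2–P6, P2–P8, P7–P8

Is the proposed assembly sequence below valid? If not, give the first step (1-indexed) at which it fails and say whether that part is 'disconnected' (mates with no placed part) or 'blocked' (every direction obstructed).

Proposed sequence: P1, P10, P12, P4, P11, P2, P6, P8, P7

1. P1@(2, 0) [+x clear] — {P1}
2. P10@(1, 0) [+y clear] — {P1, P10}
3. P12@(1, 1) [+x clear] — {P1, P10, P12}
4. P4@(0, 0) [-x clear] — {P1, P10, P12, P4}
5. P11@(2, -1) [-x clear] — {P1, P10, P11, P12, P4}
6. P2@(1, 2) [+x clear] — {P1, P10, P11, P12, P2, P4}
7. P6@(1, 3) [-x clear] — {P1, P10, P11, P12, P2, P4, P6}
8. P8@(2, 2) [+x clear] — {P1, P10, P11, P12, P2, P4, P6, P8}
9. P7@(2, 1) — -x/-y/+y all obstructed ⇒ blocked

Invalid at step 9 (blocked)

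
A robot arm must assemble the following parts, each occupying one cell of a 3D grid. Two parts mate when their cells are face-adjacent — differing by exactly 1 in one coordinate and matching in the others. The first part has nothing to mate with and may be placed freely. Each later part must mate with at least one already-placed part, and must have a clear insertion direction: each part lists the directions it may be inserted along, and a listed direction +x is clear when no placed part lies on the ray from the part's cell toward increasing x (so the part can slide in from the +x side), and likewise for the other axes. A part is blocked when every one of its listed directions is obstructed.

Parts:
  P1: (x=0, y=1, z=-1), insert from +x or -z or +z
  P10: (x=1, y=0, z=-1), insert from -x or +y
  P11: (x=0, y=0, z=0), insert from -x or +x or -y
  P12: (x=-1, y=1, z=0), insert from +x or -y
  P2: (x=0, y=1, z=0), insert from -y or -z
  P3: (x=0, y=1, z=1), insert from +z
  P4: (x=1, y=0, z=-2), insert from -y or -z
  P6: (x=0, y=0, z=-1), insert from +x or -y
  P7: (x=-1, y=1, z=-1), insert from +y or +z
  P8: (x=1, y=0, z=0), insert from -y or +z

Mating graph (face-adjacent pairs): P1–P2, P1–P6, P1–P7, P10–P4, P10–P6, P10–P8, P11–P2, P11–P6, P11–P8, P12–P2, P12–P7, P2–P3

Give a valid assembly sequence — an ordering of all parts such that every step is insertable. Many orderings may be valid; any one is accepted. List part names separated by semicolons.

P11; P6; P10; P4; P8; P2; P3; P12; P1; P7

1. P11@(0, 0, 0) [-x clear] — {P11}
2. P6@(0, 0, -1) [+x clear] — {P11, P6}
3. P10@(1, 0, -1) [+y clear] — {P10, P11, P6}
4. P4@(1, 0, -2) [-y clear] — {P10, P11, P4, P6}
5. P8@(1, 0, 0) [-y clear] — {P10, P11, P4, P6, P8}
6. P2@(0, 1, 0) [-z clear] — {P10, P11, P2, P4, P6, P8}
7. P3@(0, 1, 1) [+z clear] — {P10, P11, P2, P3, P4, P6, P8}
8. P12@(-1, 1, 0) [-y clear] — {P10, P11, P12, P2, P3, P4, P6, P8}
9. P1@(0, 1, -1) [+x clear] — {P1, P10, P11, P12, P2, P3, P4, P6, P8}
10. P7@(-1, 1, -1) [+y clear] — {P1, P10, P11, P12, P2, P3, P4, P6, P7, P8}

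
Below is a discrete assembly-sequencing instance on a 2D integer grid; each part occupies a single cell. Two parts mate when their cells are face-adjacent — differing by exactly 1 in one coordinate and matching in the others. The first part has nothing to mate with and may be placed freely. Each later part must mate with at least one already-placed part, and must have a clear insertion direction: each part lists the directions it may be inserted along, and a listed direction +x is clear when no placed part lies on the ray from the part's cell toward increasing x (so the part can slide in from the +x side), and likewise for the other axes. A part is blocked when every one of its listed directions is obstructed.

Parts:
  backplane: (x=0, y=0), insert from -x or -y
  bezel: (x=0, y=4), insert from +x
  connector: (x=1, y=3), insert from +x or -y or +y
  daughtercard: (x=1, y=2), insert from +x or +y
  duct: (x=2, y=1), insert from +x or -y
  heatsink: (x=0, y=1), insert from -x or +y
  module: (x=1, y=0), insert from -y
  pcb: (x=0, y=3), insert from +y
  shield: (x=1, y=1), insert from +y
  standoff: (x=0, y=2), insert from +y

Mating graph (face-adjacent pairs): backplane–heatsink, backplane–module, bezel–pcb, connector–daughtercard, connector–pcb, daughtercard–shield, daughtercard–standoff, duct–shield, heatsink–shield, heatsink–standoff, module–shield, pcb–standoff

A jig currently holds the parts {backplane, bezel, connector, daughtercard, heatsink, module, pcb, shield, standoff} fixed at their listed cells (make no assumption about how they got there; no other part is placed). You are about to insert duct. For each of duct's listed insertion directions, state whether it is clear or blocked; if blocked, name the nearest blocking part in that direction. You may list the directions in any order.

+x: clear; -y: clear

+x: ray from duct(2, 1) has no placed part ⇒ clear
-y: ray from duct(2, 1) has no placed part ⇒ clear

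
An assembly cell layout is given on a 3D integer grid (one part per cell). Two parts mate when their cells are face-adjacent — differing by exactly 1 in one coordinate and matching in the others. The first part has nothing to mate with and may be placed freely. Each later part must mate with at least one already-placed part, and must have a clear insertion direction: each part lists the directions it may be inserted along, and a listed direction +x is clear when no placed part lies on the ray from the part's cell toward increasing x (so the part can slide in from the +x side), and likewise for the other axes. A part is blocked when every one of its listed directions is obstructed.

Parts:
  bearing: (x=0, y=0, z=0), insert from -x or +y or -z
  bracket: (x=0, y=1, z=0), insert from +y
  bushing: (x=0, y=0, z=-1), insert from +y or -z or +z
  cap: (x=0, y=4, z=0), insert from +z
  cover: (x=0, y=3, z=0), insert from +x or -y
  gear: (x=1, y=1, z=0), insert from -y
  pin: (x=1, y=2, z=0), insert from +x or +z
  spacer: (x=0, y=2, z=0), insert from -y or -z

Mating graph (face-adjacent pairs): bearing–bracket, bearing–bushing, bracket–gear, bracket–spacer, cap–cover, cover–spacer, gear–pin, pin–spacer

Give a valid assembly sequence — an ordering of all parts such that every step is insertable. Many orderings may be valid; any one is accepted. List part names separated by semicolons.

bearing; bracket; gear; pin; spacer; cover; cap; bushing

1. bearing@(0, 0, 0) [-x clear] — {bearing}
2. bracket@(0, 1, 0) [+y clear] — {bearing, bracket}
3. gear@(1, 1, 0) [-y clear] — {bearing, bracket, gear}
4. pin@(1, 2, 0) [+x clear] — {bearing, bracket, gear, pin}
5. spacer@(0, 2, 0) [-z clear] — {bearing, bracket, gear, pin, spacer}
6. cover@(0, 3, 0) [+x clear] — {bearing, bracket, cover, gear, pin, spacer}
7. cap@(0, 4, 0) [+z clear] — {bearing, bracket, cap, cover, gear, pin, spacer}
8. bushing@(0, 0, -1) [+y clear] — {bearing, bracket, bushing, cap, cover, gear, pin, spacer}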